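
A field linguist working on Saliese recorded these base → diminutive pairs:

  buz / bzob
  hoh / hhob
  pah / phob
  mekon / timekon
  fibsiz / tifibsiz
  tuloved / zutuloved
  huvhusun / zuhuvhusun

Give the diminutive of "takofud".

buz and fibsiz both end in -z yet inflect differently (bzob, tifibsiz), so the final letter is not what conditions the rule; the number of vowels is.
"takofud" has 3 vowels. The stems with 3 vowels (tuloved → zutuloved, huvhusun → zuhuvhusun) add the prefix zu-.
So takofud → zutakofud.

zutakofud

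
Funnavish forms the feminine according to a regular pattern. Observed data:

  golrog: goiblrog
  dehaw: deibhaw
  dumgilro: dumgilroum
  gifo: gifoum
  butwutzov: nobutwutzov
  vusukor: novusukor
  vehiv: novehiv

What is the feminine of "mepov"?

"mepov" ends in -v. The stems ending in -v (butwutzov → nobutwutzov, vehiv → novehiv) add the prefix no-.
So mepov → nomepov.

nomepov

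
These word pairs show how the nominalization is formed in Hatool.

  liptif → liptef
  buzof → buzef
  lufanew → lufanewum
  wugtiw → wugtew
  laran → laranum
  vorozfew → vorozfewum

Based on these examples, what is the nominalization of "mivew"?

mivewum

"mivew" has last vowel 'e'. The stems whose last vowel is 'e' (vorozfew → vorozfewum, lufanew → lufanewum) add -um.
The other pattern: stems whose last vowel is 'i' or 'o' change the last vowel to 'e'.
So mivew → mivewum.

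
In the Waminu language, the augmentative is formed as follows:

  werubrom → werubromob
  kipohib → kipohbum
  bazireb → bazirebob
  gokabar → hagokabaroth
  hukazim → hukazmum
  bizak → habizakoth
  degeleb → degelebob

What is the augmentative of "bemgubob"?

bemgubobob

bazireb and kipohib both end in -b yet inflect differently (bazirebob, kipohbum), so the final letter is not what conditions the rule; the last vowel is.
"bemgubob" has last vowel 'o'. The one such stem in the data (werubrom → werubromob) adds -ob, so the same rule applies.
The other patterns: stems whose last vowel is 'a' add ha- … -oth around the stem; stems whose last vowel is 'i' delete the last vowel and add -um.
So bemgubob → bemgubobob.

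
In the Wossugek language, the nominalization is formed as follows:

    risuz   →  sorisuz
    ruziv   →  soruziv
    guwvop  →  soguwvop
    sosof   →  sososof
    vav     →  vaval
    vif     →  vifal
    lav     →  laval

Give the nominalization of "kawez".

sokawez

ruziv and vav both end in -v yet inflect differently (soruziv, vaval), so the final letter is not what conditions the rule; the number of vowels is.
"kawez" has 2 vowels. The stems with 2 vowels (risuz → sorisuz, ruziv → soruziv, guwvop → soguwvop) add the prefix so-.
So kawez → sokawez.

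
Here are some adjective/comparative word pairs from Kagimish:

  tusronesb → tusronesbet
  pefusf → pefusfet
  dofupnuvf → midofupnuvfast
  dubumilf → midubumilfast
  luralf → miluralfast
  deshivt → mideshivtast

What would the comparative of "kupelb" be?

pefusf and dofupnuvf both end in -f yet inflect differently (pefusfet, midofupnuvfast), so the final letter is not what conditions the rule; the second-to-last letter is.
"kupelb" has second-to-last letter 'l'. The stems whose second-to-last letter is 'l' (dubumilf → midubumilfast, luralf → miluralfast) add mi- … -ast around the stem.
The other pattern: stems whose second-to-last letter is 's' add -et.
So kupelb → mikupelbast.

mikupelbast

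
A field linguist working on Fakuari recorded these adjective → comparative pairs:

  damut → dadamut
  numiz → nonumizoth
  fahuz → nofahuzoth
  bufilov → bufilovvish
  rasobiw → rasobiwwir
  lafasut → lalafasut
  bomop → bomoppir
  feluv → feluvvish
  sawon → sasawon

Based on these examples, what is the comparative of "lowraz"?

nolowrazoth

lafasut and fahuz both have last vowel 'u' yet inflect differently (lalafasut, nofahuzoth), so the last vowel is not what conditions the rule; the final letter is.
"lowraz" ends in -z. The stems ending in -z (fahuz → nofahuzoth, numiz → nonumizoth) add no- … -oth around the stem.
So lowraz → nolowrazoth.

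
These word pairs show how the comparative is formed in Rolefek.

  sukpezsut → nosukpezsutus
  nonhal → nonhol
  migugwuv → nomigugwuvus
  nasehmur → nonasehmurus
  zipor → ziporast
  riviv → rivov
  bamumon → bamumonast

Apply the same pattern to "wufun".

nowufunus

"wufun" has last vowel 'u'. The stems whose last vowel is 'u' (nasehmur → nonasehmurus, sukpezsut → nosukpezsutus, migugwuv → nomigugwuvus) add no- … -us around the stem.
So wufun → nowufunus.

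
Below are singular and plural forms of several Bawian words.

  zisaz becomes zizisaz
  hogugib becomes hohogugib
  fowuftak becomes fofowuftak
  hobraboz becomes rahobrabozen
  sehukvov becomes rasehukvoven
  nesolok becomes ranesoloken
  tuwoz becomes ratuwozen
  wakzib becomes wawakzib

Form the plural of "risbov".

hobraboz and zisaz both end in -z yet inflect differently (rahobrabozen, zizisaz), so the final letter is not what conditions the rule; the last vowel is.
"risbov" has last vowel 'o'. The stems whose last vowel is 'o' (sehukvov → rasehukvoven, nesolok → ranesoloken, hobraboz → rahobrabozen) add ra- … -en around the stem.
The other pattern: stems whose last vowel is 'a' or 'i' repeat the first consonant+vowel as a prefix.
So risbov → rarisboven.

rarisboven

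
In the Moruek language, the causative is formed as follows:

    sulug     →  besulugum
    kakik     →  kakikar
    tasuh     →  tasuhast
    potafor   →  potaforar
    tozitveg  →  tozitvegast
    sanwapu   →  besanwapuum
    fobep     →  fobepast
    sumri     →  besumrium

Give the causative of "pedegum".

pedegumar

tozitveg and sulug both end in -g yet inflect differently (tozitvegast, besulugum), so the final letter is not what conditions the rule; the first letter is.
"pedegum" begins with p-. The one such stem in the data (potafor → potaforar) adds -ar, so the same rule applies.
So pedegum → pedegumar.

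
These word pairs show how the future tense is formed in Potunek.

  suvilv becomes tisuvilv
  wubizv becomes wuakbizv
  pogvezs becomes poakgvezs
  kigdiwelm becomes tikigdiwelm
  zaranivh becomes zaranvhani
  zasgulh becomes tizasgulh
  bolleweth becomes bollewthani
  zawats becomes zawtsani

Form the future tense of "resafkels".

suvilv and wubizv both end in -v yet inflect differently (tisuvilv, wuakbizv), so the final letter is not what conditions the rule; the second-to-last letter is.
"resafkels" has second-to-last letter 'l'. The stems whose second-to-last letter is 'l' (kigdiwelm → tikigdiwelm, zasgulh → tizasgulh, suvilv → tisuvilv) add the prefix ti-.
So resafkels → tiresafkels.

tiresafkels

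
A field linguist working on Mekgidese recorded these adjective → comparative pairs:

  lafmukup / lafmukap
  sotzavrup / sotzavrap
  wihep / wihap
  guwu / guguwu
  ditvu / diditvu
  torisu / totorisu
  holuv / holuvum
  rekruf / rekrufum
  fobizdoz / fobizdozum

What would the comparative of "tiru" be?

titiru

lafmukup and guwu both have last vowel 'u' yet inflect differently (lafmukap, guguwu), so the last vowel is not what conditions the rule; the final letter is.
"tiru" ends in -u. The stems ending in -u (guwu → guguwu, ditvu → diditvu, torisu → totorisu) repeat the first consonant+vowel as a prefix.
So tiru → titiru.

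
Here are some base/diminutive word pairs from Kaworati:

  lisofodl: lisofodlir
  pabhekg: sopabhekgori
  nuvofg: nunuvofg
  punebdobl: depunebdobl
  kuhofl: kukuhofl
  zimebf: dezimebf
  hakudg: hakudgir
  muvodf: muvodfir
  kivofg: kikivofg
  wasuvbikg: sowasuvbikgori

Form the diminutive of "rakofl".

rarakofl

hakudg and nuvofg both end in -g yet inflect differently (hakudgir, nunuvofg), so the final letter is not what conditions the rule; the second-to-last letter is.
"rakofl" has second-to-last letter 'f'. The stems whose second-to-last letter is 'f' (nuvofg → nunuvofg, kivofg → kikivofg, kuhofl → kukuhofl) repeat the first consonant+vowel as a prefix.
So rakofl → rarakofl.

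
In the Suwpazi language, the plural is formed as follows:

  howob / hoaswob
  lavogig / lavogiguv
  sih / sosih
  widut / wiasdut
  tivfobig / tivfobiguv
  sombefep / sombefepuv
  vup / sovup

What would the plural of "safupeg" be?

"safupeg" has 3 vowels. The stems with 3 vowels (lavogig → lavogiguv, sombefep → sombefepuv, tivfobig → tivfobiguv) add -uv.
So safupeg → safupeguv.

safupeguv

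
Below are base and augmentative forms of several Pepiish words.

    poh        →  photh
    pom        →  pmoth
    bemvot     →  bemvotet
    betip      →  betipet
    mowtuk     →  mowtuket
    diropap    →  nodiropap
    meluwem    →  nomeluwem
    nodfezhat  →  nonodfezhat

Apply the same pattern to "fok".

betip and diropap both end in -p yet inflect differently (betipet, nodiropap), so the final letter is not what conditions the rule; the number of vowels is.
"fok" has 1 vowel. The stems with 1 vowel (poh → photh, pom → pmoth) delete the last vowel and add -oth.
The other patterns: stems with 2 vowels add -et; stems with 3 vowels add the prefix no-.
So fok → fkoth.

fkoth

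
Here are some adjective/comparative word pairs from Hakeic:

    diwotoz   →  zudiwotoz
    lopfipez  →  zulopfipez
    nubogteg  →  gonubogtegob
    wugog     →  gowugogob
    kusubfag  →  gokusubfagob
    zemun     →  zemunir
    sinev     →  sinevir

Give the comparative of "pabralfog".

lopfipez and nubogteg both have last vowel 'e' yet inflect differently (zulopfipez, gonubogtegob), so the last vowel is not what conditions the rule; the final letter is.
"pabralfog" ends in -g. The stems ending in -g (nubogteg → gonubogtegob, wugog → gowugogob, kusubfag → gokusubfagob) add go- … -ob around the stem.
The other patterns: stems ending in -z add the prefix zu-; stems ending in -n or -v add -ir.
So pabralfog → gopabralfogob.

gopabralfogob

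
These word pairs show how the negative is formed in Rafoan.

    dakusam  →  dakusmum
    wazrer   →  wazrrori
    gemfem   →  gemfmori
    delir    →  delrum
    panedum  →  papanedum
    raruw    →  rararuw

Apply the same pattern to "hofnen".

hofnnori

"hofnen" has last vowel 'e'. The stems whose last vowel is 'e' (wazrer → wazrrori, gemfem → gemfmori) delete the last vowel and add -ori.
The other patterns: stems whose last vowel is 'u' repeat the first consonant+vowel as a prefix; stems whose last vowel is 'a' or 'i' delete the last vowel and add -um.
So hofnen → hofnnori.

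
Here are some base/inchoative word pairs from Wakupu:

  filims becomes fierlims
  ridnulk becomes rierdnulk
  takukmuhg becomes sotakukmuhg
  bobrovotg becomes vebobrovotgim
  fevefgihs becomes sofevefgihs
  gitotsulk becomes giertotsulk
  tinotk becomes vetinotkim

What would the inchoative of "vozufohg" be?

bobrovotg and takukmuhg both end in -g yet inflect differently (vebobrovotgim, sotakukmuhg), so the final letter is not what conditions the rule; the second-to-last letter is.
"vozufohg" has second-to-last letter 'h'. The stems whose second-to-last letter is 'h' (takukmuhg → sotakukmuhg, fevefgihs → sofevefgihs) add the prefix so-.
The other patterns: stems whose second-to-last letter is 't' add ve- … -im around the stem; stems whose second-to-last letter is 'l' or 'm' insert -er- after the first vowel.
So vozufohg → sovozufohg.

sovozufohg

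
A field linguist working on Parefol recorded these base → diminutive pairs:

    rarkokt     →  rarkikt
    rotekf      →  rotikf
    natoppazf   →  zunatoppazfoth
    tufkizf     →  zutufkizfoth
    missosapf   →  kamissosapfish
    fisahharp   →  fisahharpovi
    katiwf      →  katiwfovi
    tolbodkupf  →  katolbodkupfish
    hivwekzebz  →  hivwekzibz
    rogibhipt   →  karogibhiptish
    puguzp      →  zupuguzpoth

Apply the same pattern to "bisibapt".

kabisibaptish

"bisibapt" has second-to-last letter 'p'. The stems whose second-to-last letter is 'p' (tolbodkupf → katolbodkupfish, rogibhipt → karogibhiptish, missosapf → kamissosapfish) add ka- … -ish around the stem.
So bisibapt → kabisibaptish.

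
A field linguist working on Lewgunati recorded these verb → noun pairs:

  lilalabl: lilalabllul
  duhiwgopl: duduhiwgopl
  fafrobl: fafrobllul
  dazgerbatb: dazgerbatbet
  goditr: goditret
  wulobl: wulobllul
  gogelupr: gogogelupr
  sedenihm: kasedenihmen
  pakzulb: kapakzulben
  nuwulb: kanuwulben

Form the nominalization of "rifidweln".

"rifidweln" has second-to-last letter 'l'. The stems whose second-to-last letter is 'l' (pakzulb → kapakzulben, nuwulb → kanuwulben) add ka- … -en around the stem.
So rifidweln → karifidwelnen.

karifidwelnen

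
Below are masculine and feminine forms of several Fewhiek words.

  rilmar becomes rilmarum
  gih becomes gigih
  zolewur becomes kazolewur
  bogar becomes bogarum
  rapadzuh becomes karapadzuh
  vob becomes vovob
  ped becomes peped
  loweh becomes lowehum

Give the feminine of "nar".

nanar

gih and loweh both end in -h yet inflect differently (gigih, lowehum), so the final letter is not what conditions the rule; the number of vowels is.
"nar" has 1 vowel. The stems with 1 vowel (vob → vovob, ped → peped, gih → gigih) repeat the first consonant+vowel as a prefix.
So nar → nanar.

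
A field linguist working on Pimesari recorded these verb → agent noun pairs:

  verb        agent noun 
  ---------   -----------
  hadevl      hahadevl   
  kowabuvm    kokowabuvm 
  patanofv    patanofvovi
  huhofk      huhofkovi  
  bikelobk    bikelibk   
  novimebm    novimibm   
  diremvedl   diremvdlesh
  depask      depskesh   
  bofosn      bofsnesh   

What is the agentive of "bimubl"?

bimibl

huhofk and bikelobk both end in -k yet inflect differently (huhofkovi, bikelibk), so the final letter is not what conditions the rule; the second-to-last letter is.
"bimubl" has second-to-last letter 'b'. The stems whose second-to-last letter is 'b' (bikelobk → bikelibk, novimebm → novimibm) change the last vowel to 'i'.
The other patterns: stems whose second-to-last letter is 'v' repeat the first consonant+vowel as a prefix; stems whose second-to-last letter is 'f' add -ovi; stems whose second-to-last letter is 'd' or 's' delete the last vowel and add -esh.
So bimubl → bimibl.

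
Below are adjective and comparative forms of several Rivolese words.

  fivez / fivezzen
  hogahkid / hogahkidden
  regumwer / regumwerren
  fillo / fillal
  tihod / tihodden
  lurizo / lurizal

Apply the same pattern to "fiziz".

fillo and tihod both have last vowel 'o' yet inflect differently (fillal, tihodden), so the last vowel is not what conditions the rule; the final letter is.
"fiziz" ends in -z. The one such stem in the data (fivez → fivezzen) doubles the final consonant and adds -en (as do tihod, hogahkid), so the same rule applies.
So fiziz → fizizzen.

fizizzen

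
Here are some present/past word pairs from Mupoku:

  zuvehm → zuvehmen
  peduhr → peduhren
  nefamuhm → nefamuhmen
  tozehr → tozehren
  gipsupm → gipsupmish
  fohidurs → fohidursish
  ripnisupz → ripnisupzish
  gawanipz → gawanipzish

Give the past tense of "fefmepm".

"fefmepm" has second-to-last letter 'p'. The stems whose second-to-last letter is 'p' (gipsupm → gipsupmish, ripnisupz → ripnisupzish, gawanipz → gawanipzish) add -ish.
The other pattern: stems whose second-to-last letter is 'h' add -en.
So fefmepm → fefmepmish.

fefmepmish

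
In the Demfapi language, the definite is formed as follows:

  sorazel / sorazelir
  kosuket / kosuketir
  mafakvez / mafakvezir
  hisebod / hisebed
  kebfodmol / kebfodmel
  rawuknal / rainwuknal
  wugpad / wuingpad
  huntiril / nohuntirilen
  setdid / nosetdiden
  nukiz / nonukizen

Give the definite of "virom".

sorazel and kebfodmol both end in -l yet inflect differently (sorazelir, kebfodmel), so the final letter is not what conditions the rule; the last vowel is.
"virom" has last vowel 'o'. The stems whose last vowel is 'o' (hisebod → hisebed, kebfodmol → kebfodmel) change the last vowel to 'e'.
So virom → virem.

virem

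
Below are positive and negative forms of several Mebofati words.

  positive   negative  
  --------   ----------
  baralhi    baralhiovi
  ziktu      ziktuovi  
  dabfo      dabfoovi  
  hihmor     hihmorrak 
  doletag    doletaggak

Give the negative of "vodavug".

vodavuggak

dabfo and hihmor both have last vowel 'o' yet inflect differently (dabfoovi, hihmorrak), so the last vowel is not what conditions the rule; whether the stem ends in a vowel or a consonant is.
"vodavug" ends in a consonant. The stems ending in a consonant (hihmor → hihmorrak, doletag → doletaggak) double the final consonant and add -ak.
The other pattern: stems ending in a vowel add -ovi.
So vodavug → vodavuggak.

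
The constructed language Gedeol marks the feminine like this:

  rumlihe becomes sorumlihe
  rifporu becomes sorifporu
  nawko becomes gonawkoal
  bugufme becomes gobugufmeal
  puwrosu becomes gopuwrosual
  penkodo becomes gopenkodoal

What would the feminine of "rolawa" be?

rumlihe and bugufme both end in -e yet inflect differently (sorumlihe, gobugufmeal), so the final letter is not what conditions the rule; the first letter is.
"rolawa" begins with r-. The stems beginning with r- (rumlihe → sorumlihe, rifporu → sorifporu) add the prefix so-.
So rolawa → sorolawa.

sorolawa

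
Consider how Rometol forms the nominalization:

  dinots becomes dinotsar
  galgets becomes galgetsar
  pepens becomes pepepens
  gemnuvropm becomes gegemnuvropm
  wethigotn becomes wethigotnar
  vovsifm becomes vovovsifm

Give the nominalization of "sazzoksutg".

"sazzoksutg" has second-to-last letter 't'. The stems whose second-to-last letter is 't' (dinots → dinotsar, wethigotn → wethigotnar, galgets → galgetsar) add -ar.
The other pattern: stems whose second-to-last letter is 'f', 'n' or 'p' repeat the first consonant+vowel as a prefix.
So sazzoksutg → sazzoksutgar.

sazzoksutgar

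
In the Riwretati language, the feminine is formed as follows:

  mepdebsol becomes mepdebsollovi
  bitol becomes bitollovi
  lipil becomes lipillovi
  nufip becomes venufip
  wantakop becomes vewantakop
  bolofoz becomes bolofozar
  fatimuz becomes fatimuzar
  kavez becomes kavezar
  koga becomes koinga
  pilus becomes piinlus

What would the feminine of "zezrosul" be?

lipil and nufip both have last vowel 'i' yet inflect differently (lipillovi, venufip), so the last vowel is not what conditions the rule; the final letter is.
"zezrosul" ends in -l. The stems ending in -l (mepdebsol → mepdebsollovi, bitol → bitollovi, lipil → lipillovi) double the final consonant and add -ovi.
The other patterns: stems ending in -p add the prefix ve-; stems ending in -z add -ar; stems ending in -a or -s insert -in- after the first vowel.
So zezrosul → zezrosullovi.

zezrosullovi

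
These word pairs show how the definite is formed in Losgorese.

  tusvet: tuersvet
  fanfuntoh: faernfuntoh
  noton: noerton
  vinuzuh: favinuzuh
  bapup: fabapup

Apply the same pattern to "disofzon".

diersofzon

vinuzuh and fanfuntoh both end in -h yet inflect differently (favinuzuh, faernfuntoh), so the final letter is not what conditions the rule; the last vowel is.
"disofzon" has last vowel 'o'. The stems whose last vowel is 'o' (noton → noerton, fanfuntoh → faernfuntoh) insert -er- after the first vowel.
So disofzon → diersofzon.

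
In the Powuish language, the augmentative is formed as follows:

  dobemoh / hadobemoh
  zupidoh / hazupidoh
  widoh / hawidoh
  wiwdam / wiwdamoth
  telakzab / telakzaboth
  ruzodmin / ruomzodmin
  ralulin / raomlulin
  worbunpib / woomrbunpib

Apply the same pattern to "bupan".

bupanoth

telakzab and worbunpib both end in -b yet inflect differently (telakzaboth, woomrbunpib), so the final letter is not what conditions the rule; the last vowel is.
"bupan" has last vowel 'a'. The stems whose last vowel is 'a' (wiwdam → wiwdamoth, telakzab → telakzaboth) add -oth.
The other patterns: stems whose last vowel is 'o' add the prefix ha-; stems whose last vowel is 'i' insert -om- after the first vowel.
So bupan → bupanoth.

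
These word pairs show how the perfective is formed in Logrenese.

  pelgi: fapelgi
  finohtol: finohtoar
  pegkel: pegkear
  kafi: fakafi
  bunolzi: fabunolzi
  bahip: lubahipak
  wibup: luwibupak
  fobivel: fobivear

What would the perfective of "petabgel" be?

"petabgel" ends in -l. The stems ending in -l (finohtol → finohtoar, fobivel → fobivear, pegkel → pegkear) drop the final letter and add -ar.
The other patterns: stems ending in -i add the prefix fa-; stems ending in -p add lu- … -ak around the stem.
So petabgel → petabgear.

petabgear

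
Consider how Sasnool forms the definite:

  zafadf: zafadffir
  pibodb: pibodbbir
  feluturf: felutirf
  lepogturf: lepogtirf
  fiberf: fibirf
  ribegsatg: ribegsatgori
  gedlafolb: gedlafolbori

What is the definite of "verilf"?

verilfori

"verilf" has second-to-last letter 'l'. The one such stem in the data (gedlafolb → gedlafolbori) adds -ori, so the same rule applies.
The other patterns: stems whose second-to-last letter is 'd' double the final consonant and add -ir; stems whose second-to-last letter is 'r' change the last vowel to 'i'.
So verilf → verilfori.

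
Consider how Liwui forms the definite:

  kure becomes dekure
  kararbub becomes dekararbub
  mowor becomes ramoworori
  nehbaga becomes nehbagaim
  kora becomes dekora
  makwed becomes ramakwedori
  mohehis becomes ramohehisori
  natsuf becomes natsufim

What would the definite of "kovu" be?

dekovu

nehbaga and kora both end in -a yet inflect differently (nehbagaim, dekora), so the final letter is not what conditions the rule; the first letter is.
"kovu" begins with k-. The stems beginning with k- (kararbub → dekararbub, kora → dekora, kure → dekure) add the prefix de-.
So kovu → dekovu.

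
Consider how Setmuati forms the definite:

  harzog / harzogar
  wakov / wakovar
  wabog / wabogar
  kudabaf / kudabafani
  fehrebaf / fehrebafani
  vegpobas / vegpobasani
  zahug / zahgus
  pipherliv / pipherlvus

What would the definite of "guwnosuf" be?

harzog and zahug both end in -g yet inflect differently (harzogar, zahgus), so the final letter is not what conditions the rule; the last vowel is.
"guwnosuf" has last vowel 'u'. The one such stem in the data (zahug → zahgus) deletes the last vowel and adds -us (as does pipherliv), so the same rule applies.
So guwnosuf → guwnosfus.

guwnosfus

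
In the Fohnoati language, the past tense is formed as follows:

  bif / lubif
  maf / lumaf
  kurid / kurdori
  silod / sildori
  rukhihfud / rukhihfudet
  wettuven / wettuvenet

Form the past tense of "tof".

kurid and rukhihfud both end in -d yet inflect differently (kurdori, rukhihfudet), so the final letter is not what conditions the rule; the number of vowels is.
"tof" has 1 vowel. The stems with 1 vowel (bif → lubif, maf → lumaf) add the prefix lu-.
The other patterns: stems with 2 vowels delete the last vowel and add -ori; stems with 3 vowels add -et.
So tof → lutof.

lutof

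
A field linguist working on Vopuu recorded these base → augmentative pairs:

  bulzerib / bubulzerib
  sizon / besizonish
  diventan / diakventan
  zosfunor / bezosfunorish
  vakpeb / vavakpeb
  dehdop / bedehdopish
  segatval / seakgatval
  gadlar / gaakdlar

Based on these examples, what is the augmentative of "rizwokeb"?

zosfunor and gadlar both end in -r yet inflect differently (bezosfunorish, gaakdlar), so the final letter is not what conditions the rule; the last vowel is.
"rizwokeb" has last vowel 'e'. The one such stem in the data (vakpeb → vavakpeb) repeats the first consonant+vowel as a prefix (as does bulzerib), so the same rule applies.
So rizwokeb → ririzwokeb.

ririzwokeb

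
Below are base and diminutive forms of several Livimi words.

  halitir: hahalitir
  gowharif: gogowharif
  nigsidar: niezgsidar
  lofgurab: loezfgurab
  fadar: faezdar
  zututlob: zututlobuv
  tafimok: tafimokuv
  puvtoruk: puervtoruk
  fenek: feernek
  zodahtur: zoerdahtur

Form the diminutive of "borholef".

halitir and nigsidar both end in -r yet inflect differently (hahalitir, niezgsidar), so the final letter is not what conditions the rule; the last vowel is.
"borholef" has last vowel 'e'. The one such stem in the data (fenek → feernek) inserts -er- after the first vowel (as do puvtoruk, zodahtur), so the same rule applies.
So borholef → boerrholef.

boerrholef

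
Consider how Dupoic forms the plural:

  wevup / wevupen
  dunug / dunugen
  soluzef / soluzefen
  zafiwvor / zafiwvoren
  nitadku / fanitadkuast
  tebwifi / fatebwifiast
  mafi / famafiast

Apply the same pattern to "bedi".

fabediast

wevup and nitadku both have last vowel 'u' yet inflect differently (wevupen, fanitadkuast), so the last vowel is not what conditions the rule; whether the stem ends in a vowel or a consonant is.
"bedi" ends in a vowel. The stems ending in a vowel (nitadku → fanitadkuast, tebwifi → fatebwifiast, mafi → famafiast) add fa- … -ast around the stem.
The other pattern: stems ending in a consonant add -en.
So bedi → fabediast.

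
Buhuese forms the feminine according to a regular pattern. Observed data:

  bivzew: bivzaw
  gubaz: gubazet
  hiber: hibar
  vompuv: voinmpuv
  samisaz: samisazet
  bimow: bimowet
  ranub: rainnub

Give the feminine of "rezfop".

rezfopet

"rezfop" has last vowel 'o'. The one such stem in the data (bimow → bimowet) adds -et, so the same rule applies.
So rezfop → rezfopet.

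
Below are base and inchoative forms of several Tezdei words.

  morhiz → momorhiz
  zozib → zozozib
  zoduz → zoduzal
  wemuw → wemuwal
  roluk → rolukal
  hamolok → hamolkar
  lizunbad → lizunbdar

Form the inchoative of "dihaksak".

dihakskar

morhiz and zoduz both end in -z yet inflect differently (momorhiz, zoduzal), so the final letter is not what conditions the rule; the last vowel is.
"dihaksak" has last vowel 'a'. The one such stem in the data (lizunbad → lizunbdar) deletes the last vowel and adds -ar (as does hamolok), so the same rule applies.
The other patterns: stems whose last vowel is 'i' repeat the first consonant+vowel as a prefix; stems whose last vowel is 'u' add -al.
So dihaksak → dihakskar.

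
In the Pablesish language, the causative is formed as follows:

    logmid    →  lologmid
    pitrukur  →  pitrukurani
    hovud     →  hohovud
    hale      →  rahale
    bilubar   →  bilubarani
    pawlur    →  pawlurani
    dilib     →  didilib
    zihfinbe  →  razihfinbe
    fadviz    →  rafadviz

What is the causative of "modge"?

fadviz and dilib both have last vowel 'i' yet inflect differently (rafadviz, didilib), so the last vowel is not what conditions the rule; the final letter is.
"modge" ends in -e. The stems ending in -e (hale → rahale, zihfinbe → razihfinbe) add the prefix ra-.
The other patterns: stems ending in -r add -ani; stems ending in -b or -d repeat the first consonant+vowel as a prefix.
So modge → ramodge.

ramodge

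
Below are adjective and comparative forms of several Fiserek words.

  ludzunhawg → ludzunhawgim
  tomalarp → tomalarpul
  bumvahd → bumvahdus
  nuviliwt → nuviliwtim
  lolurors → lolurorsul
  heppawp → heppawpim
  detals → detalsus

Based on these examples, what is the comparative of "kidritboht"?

lolurors and detals both end in -s yet inflect differently (lolurorsul, detalsus), so the final letter is not what conditions the rule; the second-to-last letter is.
"kidritboht" has second-to-last letter 'h'. The one such stem in the data (bumvahd → bumvahdus) adds -us, so the same rule applies.
The other patterns: stems whose second-to-last letter is 'r' add -ul; stems whose second-to-last letter is 'w' add -im.
So kidritboht → kidritbohtus.

kidritbohtus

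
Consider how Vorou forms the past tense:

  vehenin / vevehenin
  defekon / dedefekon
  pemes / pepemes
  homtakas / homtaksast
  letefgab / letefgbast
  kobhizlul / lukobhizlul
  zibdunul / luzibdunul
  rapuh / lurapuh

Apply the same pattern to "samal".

homtakas and pemes both end in -s yet inflect differently (homtaksast, pepemes), so the final letter is not what conditions the rule; the last vowel is.
"samal" has last vowel 'a'. The stems whose last vowel is 'a' (letefgab → letefgbast, homtakas → homtaksast) delete the last vowel and add -ast.
So samal → samlast.

samlast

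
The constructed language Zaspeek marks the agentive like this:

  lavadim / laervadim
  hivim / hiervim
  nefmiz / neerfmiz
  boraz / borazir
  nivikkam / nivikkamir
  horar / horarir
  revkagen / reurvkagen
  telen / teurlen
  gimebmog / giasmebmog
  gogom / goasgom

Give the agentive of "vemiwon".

veasmiwon

"vemiwon" has last vowel 'o'. The stems whose last vowel is 'o' (gimebmog → giasmebmog, gogom → goasgom) insert -as- after the first vowel.
The other patterns: stems whose last vowel is 'i' insert -er- after the first vowel; stems whose last vowel is 'a' add -ir; stems whose last vowel is 'e' insert -ur- after the first vowel.
So vemiwon → veasmiwon.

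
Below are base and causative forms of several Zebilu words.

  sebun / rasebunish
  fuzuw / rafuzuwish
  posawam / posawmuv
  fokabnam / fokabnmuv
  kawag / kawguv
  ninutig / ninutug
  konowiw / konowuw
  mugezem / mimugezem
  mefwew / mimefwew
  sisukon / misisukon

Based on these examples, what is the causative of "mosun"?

ramosunish

"mosun" has last vowel 'u'. The stems whose last vowel is 'u' (sebun → rasebunish, fuzuw → rafuzuwish) add ra- … -ish around the stem.
So mosun → ramosunish.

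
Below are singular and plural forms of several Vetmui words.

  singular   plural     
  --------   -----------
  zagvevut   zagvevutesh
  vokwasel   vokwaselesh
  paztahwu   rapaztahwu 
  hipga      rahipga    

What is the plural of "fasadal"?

zagvevut and paztahwu both have last vowel 'u' yet inflect differently (zagvevutesh, rapaztahwu), so the last vowel is not what conditions the rule; whether the stem ends in a vowel or a consonant is.
"fasadal" ends in a consonant. The stems ending in a consonant (zagvevut → zagvevutesh, vokwasel → vokwaselesh) add -esh.
So fasadal → fasadalesh.

fasadalesh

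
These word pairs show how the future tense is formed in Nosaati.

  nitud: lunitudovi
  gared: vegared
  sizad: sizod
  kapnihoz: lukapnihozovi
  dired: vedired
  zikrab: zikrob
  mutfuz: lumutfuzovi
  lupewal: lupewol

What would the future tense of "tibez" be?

sizad and gared both end in -d yet inflect differently (sizod, vegared), so the final letter is not what conditions the rule; the last vowel is.
"tibez" has last vowel 'e'. The stems whose last vowel is 'e' (gared → vegared, dired → vedired) add the prefix ve-.
So tibez → vetibez.

vetibez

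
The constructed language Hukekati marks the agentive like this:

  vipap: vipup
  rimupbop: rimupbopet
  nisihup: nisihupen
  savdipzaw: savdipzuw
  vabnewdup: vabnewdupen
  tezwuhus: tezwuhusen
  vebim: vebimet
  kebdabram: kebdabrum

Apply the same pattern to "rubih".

vipap and nisihup both end in -p yet inflect differently (vipup, nisihupen), so the final letter is not what conditions the rule; the last vowel is.
"rubih" has last vowel 'i'. The one such stem in the data (vebim → vebimet) adds -et, so the same rule applies.
The other patterns: stems whose last vowel is 'a' change the last vowel to 'u'; stems whose last vowel is 'u' add -en.
So rubih → rubihet.

rubihet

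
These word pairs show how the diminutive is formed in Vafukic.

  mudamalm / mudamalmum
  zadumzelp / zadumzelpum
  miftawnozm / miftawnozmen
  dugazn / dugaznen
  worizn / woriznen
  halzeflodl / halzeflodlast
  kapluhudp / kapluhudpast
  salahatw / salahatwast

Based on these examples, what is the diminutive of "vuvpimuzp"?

vuvpimuzpen

mudamalm and miftawnozm both end in -m yet inflect differently (mudamalmum, miftawnozmen), so the final letter is not what conditions the rule; the second-to-last letter is.
"vuvpimuzp" has second-to-last letter 'z'. The stems whose second-to-last letter is 'z' (miftawnozm → miftawnozmen, dugazn → dugaznen, worizn → woriznen) add -en.
The other patterns: stems whose second-to-last letter is 'l' add -um; stems whose second-to-last letter is 'd' or 't' add -ast.
So vuvpimuzp → vuvpimuzpen.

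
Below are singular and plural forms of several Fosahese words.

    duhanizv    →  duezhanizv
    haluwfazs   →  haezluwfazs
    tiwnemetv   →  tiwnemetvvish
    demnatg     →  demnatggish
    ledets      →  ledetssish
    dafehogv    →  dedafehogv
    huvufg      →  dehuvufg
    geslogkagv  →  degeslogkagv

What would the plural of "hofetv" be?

hofetvvish

duhanizv and tiwnemetv both end in -v yet inflect differently (duezhanizv, tiwnemetvvish), so the final letter is not what conditions the rule; the second-to-last letter is.
"hofetv" has second-to-last letter 't'. The stems whose second-to-last letter is 't' (tiwnemetv → tiwnemetvvish, demnatg → demnatggish, ledets → ledetssish) double the final consonant and add -ish.
The other patterns: stems whose second-to-last letter is 'z' insert -ez- after the first vowel; stems whose second-to-last letter is 'f' or 'g' add the prefix de-.
So hofetv → hofetvvish.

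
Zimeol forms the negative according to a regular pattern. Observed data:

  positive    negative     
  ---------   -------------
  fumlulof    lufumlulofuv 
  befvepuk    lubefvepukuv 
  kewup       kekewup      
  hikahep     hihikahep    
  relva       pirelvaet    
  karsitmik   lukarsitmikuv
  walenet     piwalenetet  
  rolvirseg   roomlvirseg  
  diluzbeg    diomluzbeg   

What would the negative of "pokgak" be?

lupokgakuv

walenet and diluzbeg both have last vowel 'e' yet inflect differently (piwalenetet, diomluzbeg), so the last vowel is not what conditions the rule; the final letter is.
"pokgak" ends in -k. The stems ending in -k (befvepuk → lubefvepukuv, karsitmik → lukarsitmikuv) add lu- … -uv around the stem.
So pokgak → lupokgakuv.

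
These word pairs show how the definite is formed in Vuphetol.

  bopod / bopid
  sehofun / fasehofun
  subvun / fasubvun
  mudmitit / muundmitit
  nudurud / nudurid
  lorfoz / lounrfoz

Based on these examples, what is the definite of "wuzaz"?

nudurud and subvun both have last vowel 'u' yet inflect differently (nudurid, fasubvun), so the last vowel is not what conditions the rule; the final letter is.
"wuzaz" ends in -z. The one such stem in the data (lorfoz → lounrfoz) inserts -un- after the first vowel (as does mudmitit), so the same rule applies.
So wuzaz → wuunzaz.

wuunzaz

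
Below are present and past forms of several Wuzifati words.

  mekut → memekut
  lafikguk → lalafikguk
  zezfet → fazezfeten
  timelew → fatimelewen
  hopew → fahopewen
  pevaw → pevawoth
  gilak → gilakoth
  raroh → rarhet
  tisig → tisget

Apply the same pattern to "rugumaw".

mekut and zezfet both end in -t yet inflect differently (memekut, fazezfeten), so the final letter is not what conditions the rule; the last vowel is.
"rugumaw" has last vowel 'a'. The stems whose last vowel is 'a' (pevaw → pevawoth, gilak → gilakoth) add -oth.
The other patterns: stems whose last vowel is 'u' repeat the first consonant+vowel as a prefix; stems whose last vowel is 'e' add fa- … -en around the stem; stems whose last vowel is 'i' or 'o' delete the last vowel and add -et.
So rugumaw → rugumawoth.

rugumawoth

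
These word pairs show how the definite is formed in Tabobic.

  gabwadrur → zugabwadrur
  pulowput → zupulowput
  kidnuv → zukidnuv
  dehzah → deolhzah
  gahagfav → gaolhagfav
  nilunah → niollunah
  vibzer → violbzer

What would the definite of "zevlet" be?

zeolvlet

kidnuv and gahagfav both end in -v yet inflect differently (zukidnuv, gaolhagfav), so the final letter is not what conditions the rule; the last vowel is.
"zevlet" has last vowel 'e'. The one such stem in the data (vibzer → violbzer) inserts -ol- after the first vowel (as do dehzah, gahagfav), so the same rule applies.
The other pattern: stems whose last vowel is 'u' add the prefix zu-.
So zevlet → zeolvlet.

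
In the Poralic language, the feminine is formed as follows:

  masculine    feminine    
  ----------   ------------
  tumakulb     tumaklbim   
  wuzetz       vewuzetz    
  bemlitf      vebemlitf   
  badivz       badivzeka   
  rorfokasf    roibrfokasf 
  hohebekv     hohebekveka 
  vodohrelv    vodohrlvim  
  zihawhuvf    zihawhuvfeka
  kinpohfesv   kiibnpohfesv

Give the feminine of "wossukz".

wossukzeka

"wossukz" has second-to-last letter 'k'. The one such stem in the data (hohebekv → hohebekveka) adds -eka, so the same rule applies.
So wossukz → wossukzeka.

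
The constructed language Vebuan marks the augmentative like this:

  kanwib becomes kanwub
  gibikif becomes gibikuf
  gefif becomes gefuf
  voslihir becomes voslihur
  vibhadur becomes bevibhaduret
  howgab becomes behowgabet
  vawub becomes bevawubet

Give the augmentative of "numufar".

voslihir and vibhadur both end in -r yet inflect differently (voslihur, bevibhaduret), so the final letter is not what conditions the rule; the last vowel is.
"numufar" has last vowel 'a'. The one such stem in the data (howgab → behowgabet) adds be- … -et around the stem, so the same rule applies.
The other pattern: stems whose last vowel is 'i' change the last vowel to 'u'.
So numufar → benumufaret.

benumufaret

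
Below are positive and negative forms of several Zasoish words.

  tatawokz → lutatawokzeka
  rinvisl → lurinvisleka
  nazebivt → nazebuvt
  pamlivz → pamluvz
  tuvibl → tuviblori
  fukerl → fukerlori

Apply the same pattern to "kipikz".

lukipikzeka

tatawokz and pamlivz both end in -z yet inflect differently (lutatawokzeka, pamluvz), so the final letter is not what conditions the rule; the second-to-last letter is.
"kipikz" has second-to-last letter 'k'. The one such stem in the data (tatawokz → lutatawokzeka) adds lu- … -eka around the stem, so the same rule applies.
So kipikz → lukipikzeka.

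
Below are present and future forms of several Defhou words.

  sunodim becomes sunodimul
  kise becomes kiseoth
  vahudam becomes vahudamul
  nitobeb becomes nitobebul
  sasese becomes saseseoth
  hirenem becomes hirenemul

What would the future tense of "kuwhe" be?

nitobeb and kise both have last vowel 'e' yet inflect differently (nitobebul, kiseoth), so the last vowel is not what conditions the rule; whether the stem ends in a vowel or a consonant is.
"kuwhe" ends in a vowel. The stems ending in a vowel (kise → kiseoth, sasese → saseseoth) add -oth.
So kuwhe → kuwheoth.

kuwheoth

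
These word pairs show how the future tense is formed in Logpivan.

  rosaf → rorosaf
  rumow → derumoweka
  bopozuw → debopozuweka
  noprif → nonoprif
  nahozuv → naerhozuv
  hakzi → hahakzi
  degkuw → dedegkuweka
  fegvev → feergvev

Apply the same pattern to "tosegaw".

detosegaweka

degkuw and nahozuv both have last vowel 'u' yet inflect differently (dedegkuweka, naerhozuv), so the last vowel is not what conditions the rule; the final letter is.
"tosegaw" ends in -w. The stems ending in -w (rumow → derumoweka, degkuw → dedegkuweka, bopozuw → debopozuweka) add de- … -eka around the stem.
The other patterns: stems ending in -v insert -er- after the first vowel; stems ending in -f or -i repeat the first consonant+vowel as a prefix.
So tosegaw → detosegaweka.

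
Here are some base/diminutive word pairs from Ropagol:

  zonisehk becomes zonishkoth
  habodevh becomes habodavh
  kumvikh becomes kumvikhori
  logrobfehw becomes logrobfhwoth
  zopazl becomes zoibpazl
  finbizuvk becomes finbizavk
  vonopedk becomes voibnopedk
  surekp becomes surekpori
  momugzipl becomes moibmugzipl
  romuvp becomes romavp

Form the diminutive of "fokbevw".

"fokbevw" has second-to-last letter 'v'. The stems whose second-to-last letter is 'v' (habodevh → habodavh, romuvp → romavp, finbizuvk → finbizavk) change the last vowel to 'a'.
So fokbevw → fokbavw.

fokbavw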